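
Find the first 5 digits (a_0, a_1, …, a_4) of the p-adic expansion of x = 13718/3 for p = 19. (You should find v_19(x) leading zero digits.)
(a_0, …, a_4) = (0, 0, 0, 7, 6)

v_19(13718/3) = 3, so a_0 = ... = a_2 = 0. Factor out: x = 19^3 · u with u = 2/3 a unit in ℤ_19. Expand u iteratively via a_{v+i} = u_i mod 19, u_{i+1} = (u_i − a_{v+i})/19:
  u_0 = 2/3;  a_3 = 7;  u_1 = (u_0 − 7)/19 = -1/3
  u_1 = -1/3;  a_4 = 6;  u_2 = (u_1 − 6)/19 = -1/3
Digits: (0, 0, 0, 7, 6).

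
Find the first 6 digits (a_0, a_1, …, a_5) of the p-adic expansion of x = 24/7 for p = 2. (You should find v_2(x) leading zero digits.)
(a_0, …, a_5) = (0, 0, 0, 1, 0, 1)

v_2(24/7) = 3, so a_0 = ... = a_2 = 0. Factor out: x = 2^3 · u with u = 3/7 a unit in ℤ_2. Expand u iteratively via a_{v+i} = u_i mod 2, u_{i+1} = (u_i − a_{v+i})/2:
  u_0 = 3/7;  a_3 = 1;  u_1 = (u_0 − 1)/2 = -2/7
  u_1 = -2/7;  a_4 = 0;  u_2 = (u_1 − 0)/2 = -1/7
  u_2 = -1/7;  a_5 = 1;  u_3 = (u_2 − 1)/2 = -4/7
Digits: (0, 0, 0, 1, 0, 1).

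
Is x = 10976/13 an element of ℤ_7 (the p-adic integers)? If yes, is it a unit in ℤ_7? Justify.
x ∈ ℤ_7 but not a unit; v_7(x) = 3 > 0

ℤ_7 = {x ∈ ℚ_7 : v_7(x) ≥ 0} and ℤ_7^× = {x ∈ ℤ_7 : v_7(x) = 0}. Here v_7(10976/13) = v_7(num) − v_7(den) = 3; compare against these criteria.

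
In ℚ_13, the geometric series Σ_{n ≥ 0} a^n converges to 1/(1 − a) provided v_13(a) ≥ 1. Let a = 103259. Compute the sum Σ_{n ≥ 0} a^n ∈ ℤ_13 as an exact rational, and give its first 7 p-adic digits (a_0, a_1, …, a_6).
Σ a^n = 1/(1 − a) = -1/103258;  first 7 digits = (1, 0, 0, 8, 3, 0, 12)

v_13(a) = 3 ≥ 1, so the series converges in ℤ_13 to 1/(1 − a) = 1/(1 − 103259) = -1/103258. Expand this rational in ℤ_13: compute digits iteratively via d_i = x_i mod 13, x_{i+1} = (x_i − d_i)/13. The first 7 digits are (1, 0, 0, 8, 3, 0, 12).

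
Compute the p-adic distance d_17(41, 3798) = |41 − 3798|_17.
d_17(41, 3798) = 1/289

Step 1 — x − y = 41 − 3798 = -3757. Step 2 — v_17(-3757) = 2 (factor: -3757 = −(17^2 · 13); the sign does not affect v_p). Step 3 — |x − y|_17 = 17^{-2} = 1/289.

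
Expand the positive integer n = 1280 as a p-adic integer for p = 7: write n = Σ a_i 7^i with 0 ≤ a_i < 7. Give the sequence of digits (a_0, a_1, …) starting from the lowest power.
(a_0, a_1, …) = (6, 0, 5, 3)

Repeated division by 7 gives the digits low-to-high: 1280 = 6 + 5·7^2 + 3·7^3. Digit sequence: (6, 0, 5, 3).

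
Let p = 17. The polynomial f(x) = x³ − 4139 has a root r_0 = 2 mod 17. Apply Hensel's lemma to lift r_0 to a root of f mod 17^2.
r_1 = 274 (mod 289)

Hensel: r_{i+1} = r_i − f(r_i)/f′(r_i) mod 17^{i+2}, where f′(x) = 3x². Iterate:
  r_0 = 2 (mod 17)
  r_1 = 274 (mod 289)
Final: r = 274 with f(r) ≡ 0 mod 17^2.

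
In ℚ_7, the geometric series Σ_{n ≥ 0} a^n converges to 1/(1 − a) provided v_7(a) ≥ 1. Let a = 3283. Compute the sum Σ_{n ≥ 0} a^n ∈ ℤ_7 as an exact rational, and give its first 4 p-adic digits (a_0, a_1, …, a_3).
Σ a^n = 1/(1 − a) = -1/3282;  first 4 digits = (1, 0, 4, 2)

v_7(a) = 2 ≥ 1, so the series converges in ℤ_7 to 1/(1 − a) = 1/(1 − 3283) = -1/3282. Expand this rational in ℤ_7: compute digits iteratively via d_i = x_i mod 7, x_{i+1} = (x_i − d_i)/7. The first 4 digits are (1, 0, 4, 2).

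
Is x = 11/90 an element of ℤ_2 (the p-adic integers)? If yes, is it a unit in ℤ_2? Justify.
x ∉ ℤ_2 (v_2(x) = -1 < 0)

ℤ_2 = {x ∈ ℚ_2 : v_2(x) ≥ 0} and ℤ_2^× = {x ∈ ℤ_2 : v_2(x) = 0}. Here v_2(11/90) = v_2(num) − v_2(den) = -1; compare against these criteria.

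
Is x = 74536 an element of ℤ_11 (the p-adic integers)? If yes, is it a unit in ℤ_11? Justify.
x ∈ ℤ_11 but not a unit; v_11(x) = 3 > 0

ℤ_11 = {x ∈ ℚ_11 : v_11(x) ≥ 0} and ℤ_11^× = {x ∈ ℤ_11 : v_11(x) = 0}. Here v_11(74536) = v_11(num) − v_11(den) = 3; compare against these criteria.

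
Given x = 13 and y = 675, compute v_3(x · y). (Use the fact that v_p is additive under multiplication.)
v_3(8775) = 3

v_p(x) = 0 (factor: 13 = 3^0 · 13); v_p(y) = 3 (factor: 675 = 3^3 · 25). Additivity: v_p(xy) = v_p(x) + v_p(y) = 0 + 3 = 3. (Direct check: xy = 8775 = 3^3 · (325).)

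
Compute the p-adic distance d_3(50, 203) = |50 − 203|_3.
d_3(50, 203) = 1/9

Step 1 — x − y = 50 − 203 = -153. Step 2 — v_3(-153) = 2 (factor: -153 = −(3^2 · 17); the sign does not affect v_p). Step 3 — |x − y|_3 = 3^{-2} = 1/9.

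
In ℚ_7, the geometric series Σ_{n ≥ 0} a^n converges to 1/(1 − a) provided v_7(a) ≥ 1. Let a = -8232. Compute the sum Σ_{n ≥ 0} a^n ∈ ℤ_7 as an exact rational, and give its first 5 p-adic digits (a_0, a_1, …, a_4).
Σ a^n = 1/(1 − a) = 1/8233;  first 5 digits = (1, 0, 0, 4, 3)

v_7(a) = 3 ≥ 1, so the series converges in ℤ_7 to 1/(1 − a) = 1/(1 − (-8232)) = 1/8233. Expand this rational in ℤ_7: compute digits iteratively via d_i = x_i mod 7, x_{i+1} = (x_i − d_i)/7. The first 5 digits are (1, 0, 0, 4, 3).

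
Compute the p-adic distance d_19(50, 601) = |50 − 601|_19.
d_19(50, 601) = 1/19

Step 1 — x − y = 50 − 601 = -551. Step 2 — v_19(-551) = 1 (factor: -551 = −(19^1 · 29); the sign does not affect v_p). Step 3 — |x − y|_19 = 19^{-1} = 1/19.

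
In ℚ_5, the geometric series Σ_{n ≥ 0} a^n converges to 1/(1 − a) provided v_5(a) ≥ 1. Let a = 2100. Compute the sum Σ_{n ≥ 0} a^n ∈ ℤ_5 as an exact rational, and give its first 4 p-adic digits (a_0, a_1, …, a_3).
Σ a^n = 1/(1 − a) = -1/2099;  first 4 digits = (1, 0, 4, 1)

v_5(a) = 2 ≥ 1, so the series converges in ℤ_5 to 1/(1 − a) = 1/(1 − 2100) = -1/2099. Expand this rational in ℤ_5: compute digits iteratively via d_i = x_i mod 5, x_{i+1} = (x_i − d_i)/5. The first 4 digits are (1, 0, 4, 1).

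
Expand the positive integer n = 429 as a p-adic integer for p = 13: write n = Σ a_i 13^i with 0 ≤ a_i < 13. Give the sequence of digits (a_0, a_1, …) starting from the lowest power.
(a_0, a_1, …) = (0, 7, 2)

Repeated division by 13 gives the digits low-to-high: 429 = 7·13^1 + 2·13^2. Digit sequence: (0, 7, 2).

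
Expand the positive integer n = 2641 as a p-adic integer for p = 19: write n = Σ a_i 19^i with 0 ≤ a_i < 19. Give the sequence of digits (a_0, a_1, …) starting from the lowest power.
(a_0, a_1, …) = (0, 6, 7)

Repeated division by 19 gives the digits low-to-high: 2641 = 6·19^1 + 7·19^2. Digit sequence: (0, 6, 7).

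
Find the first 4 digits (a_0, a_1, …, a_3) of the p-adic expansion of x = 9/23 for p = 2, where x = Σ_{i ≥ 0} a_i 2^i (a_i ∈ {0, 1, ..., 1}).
(a_0, …, a_3) = (1, 1, 1, 1)

v_2(9/23) = 0 (numerator and denominator both coprime to 2), so x ∈ ℤ_2^×. Compute digits iteratively via a_i = x_i mod 2, x_{i+1} = (x_i − a_i)/2, with x_0 = x:
  x_0 = 9/23;  a_0 = 1;  x_1 = (x_0 − 1)/2 = -7/23
  x_1 = -7/23;  a_1 = 1;  x_2 = (x_1 − 1)/2 = -15/23
  x_2 = -15/23;  a_2 = 1;  x_3 = (x_2 − 1)/2 = -19/23
  x_3 = -19/23;  a_3 = 1;  x_4 = (x_3 − 1)/2 = -21/23
Digits: (1, 1, 1, 1).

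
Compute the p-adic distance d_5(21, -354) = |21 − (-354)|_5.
d_5(21, -354) = 1/125

Step 1 — x − y = 21 − (-354) = 375. Step 2 — v_5(375) = 3 (factor: 375 = (5^3 · 3); the sign does not affect v_p). Step 3 — |x − y|_5 = 5^{-3} = 1/125.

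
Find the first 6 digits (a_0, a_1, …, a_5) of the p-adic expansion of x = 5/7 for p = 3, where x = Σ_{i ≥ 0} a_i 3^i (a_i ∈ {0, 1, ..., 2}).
(a_0, …, a_5) = (2, 0, 2, 1, 2, 0)

v_3(5/7) = 0 (numerator and denominator both coprime to 3), so x ∈ ℤ_3^×. Compute digits iteratively via a_i = x_i mod 3, x_{i+1} = (x_i − a_i)/3, with x_0 = x:
  x_0 = 5/7;  a_0 = 2;  x_1 = (x_0 − 2)/3 = -3/7
  x_1 = -3/7;  a_1 = 0;  x_2 = (x_1 − 0)/3 = -1/7
  x_2 = -1/7;  a_2 = 2;  x_3 = (x_2 − 2)/3 = -5/7
  x_3 = -5/7;  a_3 = 1;  x_4 = (x_3 − 1)/3 = -4/7
  x_4 = -4/7;  a_4 = 2;  x_5 = (x_4 − 2)/3 = -6/7
  x_5 = -6/7;  a_5 = 0;  x_6 = (x_5 − 0)/3 = -2/7
Digits: (2, 0, 2, 1, 2, 0).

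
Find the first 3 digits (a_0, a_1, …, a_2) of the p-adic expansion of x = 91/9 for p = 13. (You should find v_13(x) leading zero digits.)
(a_0, …, a_2) = (0, 8, 11)

v_13(91/9) = 1, so a_0 = ... = a_0 = 0. Factor out: x = 13^1 · u with u = 7/9 a unit in ℤ_13. Expand u iteratively via a_{v+i} = u_i mod 13, u_{i+1} = (u_i − a_{v+i})/13:
  u_0 = 7/9;  a_1 = 8;  u_1 = (u_0 − 8)/13 = -5/9
  u_1 = -5/9;  a_2 = 11;  u_2 = (u_1 − 11)/13 = -8/9
Digits: (0, 8, 11).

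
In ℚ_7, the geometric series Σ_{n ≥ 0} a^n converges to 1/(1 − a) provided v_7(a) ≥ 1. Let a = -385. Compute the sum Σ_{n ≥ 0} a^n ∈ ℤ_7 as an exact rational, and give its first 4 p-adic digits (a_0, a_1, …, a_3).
Σ a^n = 1/(1 − a) = 1/386;  first 4 digits = (1, 1, 0, 5)

v_7(a) = 1 ≥ 1, so the series converges in ℤ_7 to 1/(1 − a) = 1/(1 − (-385)) = 1/386. Expand this rational in ℤ_7: compute digits iteratively via d_i = x_i mod 7, x_{i+1} = (x_i − d_i)/7. The first 4 digits are (1, 1, 0, 5).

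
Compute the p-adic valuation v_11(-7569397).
v_11(-7569397) = 5

v_11(n) is the largest exponent k such that 11^k divides n. Factor out: -7569397 = -11^5 · 47. (Sign doesn't affect v_p.) So v_11(-7569397) = 5.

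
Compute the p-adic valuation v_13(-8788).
v_13(-8788) = 3

v_13(n) is the largest exponent k such that 13^k divides n. Factor out: -8788 = -13^3 · 4. (Sign doesn't affect v_p.) So v_13(-8788) = 3.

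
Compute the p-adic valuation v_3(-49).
v_3(-49) = 0

v_3(n) is the largest exponent k such that 3^k divides n. Factor out: -49 = -3^0 · 49. (Sign doesn't affect v_p.) So v_3(-49) = 0.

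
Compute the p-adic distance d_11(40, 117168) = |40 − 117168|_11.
d_11(40, 117168) = 1/14641

Step 1 — x − y = 40 − 117168 = -117128. Step 2 — v_11(-117128) = 4 (factor: -117128 = −(11^4 · 8); the sign does not affect v_p). Step 3 — |x − y|_11 = 11^{-4} = 1/14641.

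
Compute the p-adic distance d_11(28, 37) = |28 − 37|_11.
d_11(28, 37) = 1

Step 1 — x − y = 28 − 37 = -9. Step 2 — v_11(-9) = 0 (factor: -9 = −(11^0 · 9); the sign does not affect v_p). Step 3 — |x − y|_11 = 11^{0} = 1.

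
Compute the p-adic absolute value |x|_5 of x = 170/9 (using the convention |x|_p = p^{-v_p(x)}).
|170/9|_5 = 1/5

Step 1 — compute v_5(x) by factoring powers of 5 out of the numerator and denominator: v_5(170/9) = 1. Step 2 — apply |x|_p = p^{-v_p(x)} = 5^{-1} = 1/5.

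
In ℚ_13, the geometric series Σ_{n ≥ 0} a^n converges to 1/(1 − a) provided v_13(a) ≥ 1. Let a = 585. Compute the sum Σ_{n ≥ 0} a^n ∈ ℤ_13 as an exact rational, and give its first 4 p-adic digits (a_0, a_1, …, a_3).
Σ a^n = 1/(1 − a) = -1/584;  first 4 digits = (1, 6, 0, 8)

v_13(a) = 1 ≥ 1, so the series converges in ℤ_13 to 1/(1 − a) = 1/(1 − 585) = -1/584. Expand this rational in ℤ_13: compute digits iteratively via d_i = x_i mod 13, x_{i+1} = (x_i − d_i)/13. The first 4 digits are (1, 6, 0, 8).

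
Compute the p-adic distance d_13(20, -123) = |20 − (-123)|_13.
d_13(20, -123) = 1/13

Step 1 — x − y = 20 − (-123) = 143. Step 2 — v_13(143) = 1 (factor: 143 = (13^1 · 11); the sign does not affect v_p). Step 3 — |x − y|_13 = 13^{-1} = 1/13.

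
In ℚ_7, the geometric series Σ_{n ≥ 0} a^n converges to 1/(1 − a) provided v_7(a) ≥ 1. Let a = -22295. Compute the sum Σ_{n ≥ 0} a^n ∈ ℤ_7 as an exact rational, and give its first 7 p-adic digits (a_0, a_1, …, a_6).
Σ a^n = 1/(1 − a) = 1/22296;  first 7 digits = (1, 0, 0, 5, 4, 5, 3)

v_7(a) = 3 ≥ 1, so the series converges in ℤ_7 to 1/(1 − a) = 1/(1 − (-22295)) = 1/22296. Expand this rational in ℤ_7: compute digits iteratively via d_i = x_i mod 7, x_{i+1} = (x_i − d_i)/7. The first 7 digits are (1, 0, 0, 5, 4, 5, 3).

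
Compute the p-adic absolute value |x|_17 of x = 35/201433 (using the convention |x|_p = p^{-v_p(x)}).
|35/201433|_17 = 4913

Step 1 — compute v_17(x) by factoring powers of 17 out of the numerator and denominator: v_17(35/201433) = -3. Step 2 — apply |x|_p = p^{-v_p(x)} = 17^{3} = 4913.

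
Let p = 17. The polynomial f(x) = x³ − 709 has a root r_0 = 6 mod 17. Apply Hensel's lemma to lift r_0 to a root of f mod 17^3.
r_2 = 1774 (mod 4913)

Hensel: r_{i+1} = r_i − f(r_i)/f′(r_i) mod 17^{i+2}, where f′(x) = 3x². Iterate:
  r_0 = 6 (mod 17)
  r_1 = 40 (mod 289)
  r_2 = 1774 (mod 4913)
Final: r = 1774 with f(r) ≡ 0 mod 17^3.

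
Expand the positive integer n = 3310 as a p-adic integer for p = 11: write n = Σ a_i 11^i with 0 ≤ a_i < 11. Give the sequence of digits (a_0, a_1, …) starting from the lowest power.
(a_0, a_1, …) = (10, 3, 5, 2)

Repeated division by 11 gives the digits low-to-high: 3310 = 10 + 3·11^1 + 5·11^2 + 2·11^3. Digit sequence: (10, 3, 5, 2).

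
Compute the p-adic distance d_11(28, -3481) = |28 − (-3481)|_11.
d_11(28, -3481) = 1/121

Step 1 — x − y = 28 − (-3481) = 3509. Step 2 — v_11(3509) = 2 (factor: 3509 = (11^2 · 29); the sign does not affect v_p). Step 3 — |x − y|_11 = 11^{-2} = 1/121.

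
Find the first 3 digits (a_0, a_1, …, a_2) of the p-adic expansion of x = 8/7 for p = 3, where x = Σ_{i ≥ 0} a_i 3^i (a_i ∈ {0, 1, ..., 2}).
(a_0, …, a_2) = (2, 1, 0)

v_3(8/7) = 0 (numerator and denominator both coprime to 3), so x ∈ ℤ_3^×. Compute digits iteratively via a_i = x_i mod 3, x_{i+1} = (x_i − a_i)/3, with x_0 = x:
  x_0 = 8/7;  a_0 = 2;  x_1 = (x_0 − 2)/3 = -2/7
  x_1 = -2/7;  a_1 = 1;  x_2 = (x_1 − 1)/3 = -3/7
  x_2 = -3/7;  a_2 = 0;  x_3 = (x_2 − 0)/3 = -1/7
Digits: (2, 1, 0).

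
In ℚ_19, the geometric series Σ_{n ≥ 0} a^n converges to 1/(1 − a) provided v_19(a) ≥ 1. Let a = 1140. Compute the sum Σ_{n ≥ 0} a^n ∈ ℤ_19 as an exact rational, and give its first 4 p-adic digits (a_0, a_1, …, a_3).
Σ a^n = 1/(1 − a) = -1/1139;  first 4 digits = (1, 3, 12, 7)

v_19(a) = 1 ≥ 1, so the series converges in ℤ_19 to 1/(1 − a) = 1/(1 − 1140) = -1/1139. Expand this rational in ℤ_19: compute digits iteratively via d_i = x_i mod 19, x_{i+1} = (x_i − d_i)/19. The first 4 digits are (1, 3, 12, 7).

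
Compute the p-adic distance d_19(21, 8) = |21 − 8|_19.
d_19(21, 8) = 1

Step 1 — x − y = 21 − 8 = 13. Step 2 — v_19(13) = 0 (factor: 13 = (19^0 · 13); the sign does not affect v_p). Step 3 — |x − y|_19 = 19^{0} = 1.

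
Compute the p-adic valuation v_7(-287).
v_7(-287) = 1

v_7(n) is the largest exponent k such that 7^k divides n. Factor out: -287 = -7^1 · 41. (Sign doesn't affect v_p.) So v_7(-287) = 1.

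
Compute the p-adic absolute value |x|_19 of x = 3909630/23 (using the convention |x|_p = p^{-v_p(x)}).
|3909630/23|_19 = 1/130321

Step 1 — compute v_19(x) by factoring powers of 19 out of the numerator and denominator: v_19(3909630/23) = 4. Step 2 — apply |x|_p = p^{-v_p(x)} = 19^{-4} = 1/130321.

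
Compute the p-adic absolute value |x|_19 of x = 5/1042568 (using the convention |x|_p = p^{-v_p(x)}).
|5/1042568|_19 = 130321

Step 1 — compute v_19(x) by factoring powers of 19 out of the numerator and denominator: v_19(5/1042568) = -4. Step 2 — apply |x|_p = p^{-v_p(x)} = 19^{4} = 130321.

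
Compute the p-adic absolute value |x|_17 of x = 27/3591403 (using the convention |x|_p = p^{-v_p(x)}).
|27/3591403|_17 = 83521

Step 1 — compute v_17(x) by factoring powers of 17 out of the numerator and denominator: v_17(27/3591403) = -4. Step 2 — apply |x|_p = p^{-v_p(x)} = 17^{4} = 83521.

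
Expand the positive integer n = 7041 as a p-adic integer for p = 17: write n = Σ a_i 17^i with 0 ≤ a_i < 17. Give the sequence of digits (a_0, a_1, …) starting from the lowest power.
(a_0, a_1, …) = (3, 6, 7, 1)

Repeated division by 17 gives the digits low-to-high: 7041 = 3 + 6·17^1 + 7·17^2 + 1·17^3. Digit sequence: (3, 6, 7, 1).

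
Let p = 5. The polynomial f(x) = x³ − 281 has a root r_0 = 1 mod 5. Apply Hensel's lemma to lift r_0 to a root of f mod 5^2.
r_1 = 11 (mod 25)

Hensel: r_{i+1} = r_i − f(r_i)/f′(r_i) mod 5^{i+2}, where f′(x) = 3x². Iterate:
  r_0 = 1 (mod 5)
  r_1 = 11 (mod 25)
Final: r = 11 with f(r) ≡ 0 mod 5^2.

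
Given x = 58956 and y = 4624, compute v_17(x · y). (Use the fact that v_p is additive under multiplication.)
v_17(272612544) = 5

v_p(x) = 3 (factor: 58956 = 17^3 · 12); v_p(y) = 2 (factor: 4624 = 17^2 · 16). Additivity: v_p(xy) = v_p(x) + v_p(y) = 3 + 2 = 5. (Direct check: xy = 272612544 = 17^5 · (192).)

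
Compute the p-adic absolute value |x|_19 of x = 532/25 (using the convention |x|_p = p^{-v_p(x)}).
|532/25|_19 = 1/19

Step 1 — compute v_19(x) by factoring powers of 19 out of the numerator and denominator: v_19(532/25) = 1. Step 2 — apply |x|_p = p^{-v_p(x)} = 19^{-1} = 1/19.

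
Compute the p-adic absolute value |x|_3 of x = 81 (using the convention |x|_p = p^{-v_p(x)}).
|81|_3 = 1/81

Step 1 — compute v_3(x) by factoring powers of 3 out of the numerator and denominator: v_3(81) = 4. Step 2 — apply |x|_p = p^{-v_p(x)} = 3^{-4} = 1/81.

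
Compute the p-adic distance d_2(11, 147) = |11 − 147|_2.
d_2(11, 147) = 1/8

Step 1 — x − y = 11 − 147 = -136. Step 2 — v_2(-136) = 3 (factor: -136 = −(2^3 · 17); the sign does not affect v_p). Step 3 — |x − y|_2 = 2^{-3} = 1/8.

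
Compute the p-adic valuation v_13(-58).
v_13(-58) = 0

v_13(n) is the largest exponent k such that 13^k divides n. Factor out: -58 = -13^0 · 58. (Sign doesn't affect v_p.) So v_13(-58) = 0.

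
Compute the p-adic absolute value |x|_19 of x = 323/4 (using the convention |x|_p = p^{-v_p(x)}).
|323/4|_19 = 1/19

Step 1 — compute v_19(x) by factoring powers of 19 out of the numerator and denominator: v_19(323/4) = 1. Step 2 — apply |x|_p = p^{-v_p(x)} = 19^{-1} = 1/19.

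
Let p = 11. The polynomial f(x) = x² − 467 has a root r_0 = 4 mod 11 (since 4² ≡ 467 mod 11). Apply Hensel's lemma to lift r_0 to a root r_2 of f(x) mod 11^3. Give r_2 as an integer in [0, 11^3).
r_2 = 378 (mod 1331)

Hensel's recurrence: r_{i+1} = r_i − f(r_i)·(f′(r_i))^{-1} mod 11^{i+2}, with f′(x) = 2x. Iterate:
  r_0 = 4 (mod 11)
  r_1 = 15 (mod 121)
  r_2 = 378 (mod 1331)
Final: r_2 = 378, and one checks f(r_2) ≡ 0 mod 11^3.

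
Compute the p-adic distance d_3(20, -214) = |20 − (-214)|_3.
d_3(20, -214) = 1/9

Step 1 — x − y = 20 − (-214) = 234. Step 2 — v_3(234) = 2 (factor: 234 = (3^2 · 26); the sign does not affect v_p). Step 3 — |x − y|_3 = 3^{-2} = 1/9.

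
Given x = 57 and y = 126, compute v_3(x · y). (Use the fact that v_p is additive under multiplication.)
v_3(7182) = 3

v_p(x) = 1 (factor: 57 = 3^1 · 19); v_p(y) = 2 (factor: 126 = 3^2 · 14). Additivity: v_p(xy) = v_p(x) + v_p(y) = 1 + 2 = 3. (Direct check: xy = 7182 = 3^3 · (266).)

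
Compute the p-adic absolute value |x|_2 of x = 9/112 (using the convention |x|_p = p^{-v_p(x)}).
|9/112|_2 = 16

Step 1 — compute v_2(x) by factoring powers of 2 out of the numerator and denominator: v_2(9/112) = -4. Step 2 — apply |x|_p = p^{-v_p(x)} = 2^{4} = 16.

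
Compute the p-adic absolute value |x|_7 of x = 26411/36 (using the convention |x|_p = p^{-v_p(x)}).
|26411/36|_7 = 1/2401

Step 1 — compute v_7(x) by factoring powers of 7 out of the numerator and denominator: v_7(26411/36) = 4. Step 2 — apply |x|_p = p^{-v_p(x)} = 7^{-4} = 1/2401.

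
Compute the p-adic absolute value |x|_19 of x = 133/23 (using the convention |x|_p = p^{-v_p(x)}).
|133/23|_19 = 1/19

Step 1 — compute v_19(x) by factoring powers of 19 out of the numerator and denominator: v_19(133/23) = 1. Step 2 — apply |x|_p = p^{-v_p(x)} = 19^{-1} = 1/19.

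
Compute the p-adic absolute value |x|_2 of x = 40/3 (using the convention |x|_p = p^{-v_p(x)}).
|40/3|_2 = 1/8

Step 1 — compute v_2(x) by factoring powers of 2 out of the numerator and denominator: v_2(40/3) = 3. Step 2 — apply |x|_p = p^{-v_p(x)} = 2^{-3} = 1/8.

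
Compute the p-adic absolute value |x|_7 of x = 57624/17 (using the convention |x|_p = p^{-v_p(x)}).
|57624/17|_7 = 1/2401

Step 1 — compute v_7(x) by factoring powers of 7 out of the numerator and denominator: v_7(57624/17) = 4. Step 2 — apply |x|_p = p^{-v_p(x)} = 7^{-4} = 1/2401.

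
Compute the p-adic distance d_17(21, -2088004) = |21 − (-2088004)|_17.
d_17(21, -2088004) = 1/83521

Step 1 — x − y = 21 − (-2088004) = 2088025. Step 2 — v_17(2088025) = 4 (factor: 2088025 = (17^4 · 25); the sign does not affect v_p). Step 3 — |x − y|_17 = 17^{-4} = 1/83521.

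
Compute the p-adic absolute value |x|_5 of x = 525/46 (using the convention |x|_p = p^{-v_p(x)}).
|525/46|_5 = 1/25

Step 1 — compute v_5(x) by factoring powers of 5 out of the numerator and denominator: v_5(525/46) = 2. Step 2 — apply |x|_p = p^{-v_p(x)} = 5^{-2} = 1/25.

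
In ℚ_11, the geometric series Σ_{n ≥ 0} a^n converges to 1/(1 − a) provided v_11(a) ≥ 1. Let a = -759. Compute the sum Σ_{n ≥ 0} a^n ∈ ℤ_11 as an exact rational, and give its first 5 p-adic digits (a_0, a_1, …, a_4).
Σ a^n = 1/(1 − a) = 1/760;  first 5 digits = (1, 8, 2, 9, 10)

v_11(a) = 1 ≥ 1, so the series converges in ℤ_11 to 1/(1 − a) = 1/(1 − (-759)) = 1/760. Expand this rational in ℤ_11: compute digits iteratively via d_i = x_i mod 11, x_{i+1} = (x_i − d_i)/11. The first 5 digits are (1, 8, 2, 9, 10).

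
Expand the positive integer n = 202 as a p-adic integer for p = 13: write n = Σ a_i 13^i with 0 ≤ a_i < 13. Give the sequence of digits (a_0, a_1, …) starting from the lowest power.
(a_0, a_1, …) = (7, 2, 1)

Repeated division by 13 gives the digits low-to-high: 202 = 7 + 2·13^1 + 1·13^2. Digit sequence: (7, 2, 1).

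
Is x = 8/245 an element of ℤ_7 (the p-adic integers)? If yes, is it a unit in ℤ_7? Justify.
x ∉ ℤ_7 (v_7(x) = -2 < 0)

ℤ_7 = {x ∈ ℚ_7 : v_7(x) ≥ 0} and ℤ_7^× = {x ∈ ℤ_7 : v_7(x) = 0}. Here v_7(8/245) = v_7(num) − v_7(den) = -2; compare against these criteria.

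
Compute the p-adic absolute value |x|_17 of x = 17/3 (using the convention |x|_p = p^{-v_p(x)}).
|17/3|_17 = 1/17

Step 1 — compute v_17(x) by factoring powers of 17 out of the numerator and denominator: v_17(17/3) = 1. Step 2 — apply |x|_p = p^{-v_p(x)} = 17^{-1} = 1/17.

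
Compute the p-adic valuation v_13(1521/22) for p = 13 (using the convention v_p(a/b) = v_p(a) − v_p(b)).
v_13(1521/22) = 2

Factor powers of 13 from the numerator and denominator of the reduced fraction: 1521 = 13^2 · 9 and 22 = 13^0 · 22. Apply v_p(a/b) = v_p(a) − v_p(b): v_13(1521/22) = 2 − 0 = 2.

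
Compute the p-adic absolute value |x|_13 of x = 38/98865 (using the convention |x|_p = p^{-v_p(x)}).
|38/98865|_13 = 2197

Step 1 — compute v_13(x) by factoring powers of 13 out of the numerator and denominator: v_13(38/98865) = -3. Step 2 — apply |x|_p = p^{-v_p(x)} = 13^{3} = 2197.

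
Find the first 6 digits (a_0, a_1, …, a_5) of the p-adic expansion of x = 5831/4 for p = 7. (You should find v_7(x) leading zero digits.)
(a_0, …, a_5) = (0, 0, 0, 6, 5, 1)

v_7(5831/4) = 3, so a_0 = ... = a_2 = 0. Factor out: x = 7^3 · u with u = 17/4 a unit in ℤ_7. Expand u iteratively via a_{v+i} = u_i mod 7, u_{i+1} = (u_i − a_{v+i})/7:
  u_0 = 17/4;  a_3 = 6;  u_1 = (u_0 − 6)/7 = -1/4
  u_1 = -1/4;  a_4 = 5;  u_2 = (u_1 − 5)/7 = -3/4
  u_2 = -3/4;  a_5 = 1;  u_3 = (u_2 − 1)/7 = -1/4
Digits: (0, 0, 0, 6, 5, 1).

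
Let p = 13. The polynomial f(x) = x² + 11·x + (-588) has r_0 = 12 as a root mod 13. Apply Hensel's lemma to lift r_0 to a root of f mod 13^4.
r_3 = 10581 (mod 28561)

Hensel: r_{i+1} = r_i − f(r_i)·(f′(r_i))^{-1} mod 13^{i+2}, f′(x) = 2x + 11. Iterate:
  r_0 = 12 (mod 13)
  r_1 = 103 (mod 169)
  r_2 = 1793 (mod 2197)
  r_3 = 10581 (mod 28561)
Final: r = 10581 satisfies f(r) ≡ 0 mod 13^4.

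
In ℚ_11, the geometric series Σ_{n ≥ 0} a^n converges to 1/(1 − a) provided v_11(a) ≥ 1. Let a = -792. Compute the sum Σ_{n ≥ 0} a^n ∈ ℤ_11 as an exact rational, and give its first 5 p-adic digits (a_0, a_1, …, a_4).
Σ a^n = 1/(1 − a) = 1/793;  first 5 digits = (1, 5, 7, 1, 0)

v_11(a) = 1 ≥ 1, so the series converges in ℤ_11 to 1/(1 − a) = 1/(1 − (-792)) = 1/793. Expand this rational in ℤ_11: compute digits iteratively via d_i = x_i mod 11, x_{i+1} = (x_i − d_i)/11. The first 5 digits are (1, 5, 7, 1, 0).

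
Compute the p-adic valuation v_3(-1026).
v_3(-1026) = 3

v_3(n) is the largest exponent k such that 3^k divides n. Factor out: -1026 = -3^3 · 38. (Sign doesn't affect v_p.) So v_3(-1026) = 3.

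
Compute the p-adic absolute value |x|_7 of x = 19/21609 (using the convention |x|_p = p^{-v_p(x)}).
|19/21609|_7 = 2401

Step 1 — compute v_7(x) by factoring powers of 7 out of the numerator and denominator: v_7(19/21609) = -4. Step 2 — apply |x|_p = p^{-v_p(x)} = 7^{4} = 2401.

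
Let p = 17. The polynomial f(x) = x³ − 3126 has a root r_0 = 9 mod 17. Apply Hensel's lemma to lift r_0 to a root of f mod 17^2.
r_1 = 26 (mod 289)

Hensel: r_{i+1} = r_i − f(r_i)/f′(r_i) mod 17^{i+2}, where f′(x) = 3x². Iterate:
  r_0 = 9 (mod 17)
  r_1 = 26 (mod 289)
Final: r = 26 with f(r) ≡ 0 mod 17^2.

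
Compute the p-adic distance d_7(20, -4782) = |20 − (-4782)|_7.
d_7(20, -4782) = 1/2401

Step 1 — x − y = 20 − (-4782) = 4802. Step 2 — v_7(4802) = 4 (factor: 4802 = (7^4 · 2); the sign does not affect v_p). Step 3 — |x − y|_7 = 7^{-4} = 1/2401.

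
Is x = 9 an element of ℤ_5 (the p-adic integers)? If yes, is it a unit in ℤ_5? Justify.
x ∈ ℤ_5^× (unit); v_5(x) = 0

ℤ_5 = {x ∈ ℚ_5 : v_5(x) ≥ 0} and ℤ_5^× = {x ∈ ℤ_5 : v_5(x) = 0}. Here v_5(9) = v_5(num) − v_5(den) = 0; compare against these criteria.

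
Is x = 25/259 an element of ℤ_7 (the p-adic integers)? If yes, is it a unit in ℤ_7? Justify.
x ∉ ℤ_7 (v_7(x) = -1 < 0)

ℤ_7 = {x ∈ ℚ_7 : v_7(x) ≥ 0} and ℤ_7^× = {x ∈ ℤ_7 : v_7(x) = 0}. Here v_7(25/259) = v_7(num) − v_7(den) = -1; compare against these criteria.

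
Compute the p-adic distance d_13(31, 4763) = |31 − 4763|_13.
d_13(31, 4763) = 1/169

Step 1 — x − y = 31 − 4763 = -4732. Step 2 — v_13(-4732) = 2 (factor: -4732 = −(13^2 · 28); the sign does not affect v_p). Step 3 — |x − y|_13 = 13^{-2} = 1/169.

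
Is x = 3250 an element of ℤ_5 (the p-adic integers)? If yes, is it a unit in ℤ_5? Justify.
x ∈ ℤ_5 but not a unit; v_5(x) = 3 > 0

ℤ_5 = {x ∈ ℚ_5 : v_5(x) ≥ 0} and ℤ_5^× = {x ∈ ℤ_5 : v_5(x) = 0}. Here v_5(3250) = v_5(num) − v_5(den) = 3; compare against these criteria.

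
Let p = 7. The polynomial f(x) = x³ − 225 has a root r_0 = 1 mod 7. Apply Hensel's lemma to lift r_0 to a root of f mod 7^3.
r_2 = 141 (mod 343)

Hensel: r_{i+1} = r_i − f(r_i)/f′(r_i) mod 7^{i+2}, where f′(x) = 3x². Iterate:
  r_0 = 1 (mod 7)
  r_1 = 43 (mod 49)
  r_2 = 141 (mod 343)
Final: r = 141 with f(r) ≡ 0 mod 7^3.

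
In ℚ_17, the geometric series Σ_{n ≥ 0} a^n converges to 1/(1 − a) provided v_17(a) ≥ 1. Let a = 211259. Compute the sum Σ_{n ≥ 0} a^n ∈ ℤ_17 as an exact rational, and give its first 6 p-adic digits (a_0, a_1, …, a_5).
Σ a^n = 1/(1 − a) = -1/211258;  first 6 digits = (1, 0, 0, 9, 2, 0)

v_17(a) = 3 ≥ 1, so the series converges in ℤ_17 to 1/(1 − a) = 1/(1 − 211259) = -1/211258. Expand this rational in ℤ_17: compute digits iteratively via d_i = x_i mod 17, x_{i+1} = (x_i − d_i)/17. The first 6 digits are (1, 0, 0, 9, 2, 0).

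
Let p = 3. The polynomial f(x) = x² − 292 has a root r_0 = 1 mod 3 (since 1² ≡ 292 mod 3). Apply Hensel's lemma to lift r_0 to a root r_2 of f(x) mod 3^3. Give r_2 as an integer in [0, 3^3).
r_2 = 7 (mod 27)

Hensel's recurrence: r_{i+1} = r_i − f(r_i)·(f′(r_i))^{-1} mod 3^{i+2}, with f′(x) = 2x. Iterate:
  r_0 = 1 (mod 3)
  r_1 = 7 (mod 9)
  r_2 = 7 (mod 27)
Final: r_2 = 7, and one checks f(r_2) ≡ 0 mod 3^3.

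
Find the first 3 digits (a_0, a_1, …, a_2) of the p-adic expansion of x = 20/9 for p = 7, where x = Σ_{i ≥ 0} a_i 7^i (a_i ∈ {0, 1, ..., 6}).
(a_0, …, a_2) = (3, 3, 5)

v_7(20/9) = 0 (numerator and denominator both coprime to 7), so x ∈ ℤ_7^×. Compute digits iteratively via a_i = x_i mod 7, x_{i+1} = (x_i − a_i)/7, with x_0 = x:
  x_0 = 20/9;  a_0 = 3;  x_1 = (x_0 − 3)/7 = -1/9
  x_1 = -1/9;  a_1 = 3;  x_2 = (x_1 − 3)/7 = -4/9
  x_2 = -4/9;  a_2 = 5;  x_3 = (x_2 − 5)/7 = -7/9
Digits: (3, 3, 5).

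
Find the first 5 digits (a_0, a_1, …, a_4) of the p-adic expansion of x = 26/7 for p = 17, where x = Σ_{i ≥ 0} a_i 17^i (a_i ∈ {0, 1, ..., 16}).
(a_0, …, a_4) = (11, 2, 12, 9, 14)

v_17(26/7) = 0 (numerator and denominator both coprime to 17), so x ∈ ℤ_17^×. Compute digits iteratively via a_i = x_i mod 17, x_{i+1} = (x_i − a_i)/17, with x_0 = x:
  x_0 = 26/7;  a_0 = 11;  x_1 = (x_0 − 11)/17 = -3/7
  x_1 = -3/7;  a_1 = 2;  x_2 = (x_1 − 2)/17 = -1/7
  x_2 = -1/7;  a_2 = 12;  x_3 = (x_2 − 12)/17 = -5/7
  x_3 = -5/7;  a_3 = 9;  x_4 = (x_3 − 9)/17 = -4/7
  x_4 = -4/7;  a_4 = 14;  x_5 = (x_4 − 14)/17 = -6/7
Digits: (11, 2, 12, 9, 14).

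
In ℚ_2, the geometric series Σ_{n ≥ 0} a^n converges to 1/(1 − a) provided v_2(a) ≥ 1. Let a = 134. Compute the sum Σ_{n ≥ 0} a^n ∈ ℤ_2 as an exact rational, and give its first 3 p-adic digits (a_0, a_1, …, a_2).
Σ a^n = 1/(1 − a) = -1/133;  first 3 digits = (1, 1, 0)

v_2(a) = 1 ≥ 1, so the series converges in ℤ_2 to 1/(1 − a) = 1/(1 − 134) = -1/133. Expand this rational in ℤ_2: compute digits iteratively via d_i = x_i mod 2, x_{i+1} = (x_i − d_i)/2. The first 3 digits are (1, 1, 0).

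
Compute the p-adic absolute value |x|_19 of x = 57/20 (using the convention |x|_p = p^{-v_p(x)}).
|57/20|_19 = 1/19

Step 1 — compute v_19(x) by factoring powers of 19 out of the numerator and denominator: v_19(57/20) = 1. Step 2 — apply |x|_p = p^{-v_p(x)} = 19^{-1} = 1/19.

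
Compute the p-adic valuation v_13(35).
v_13(35) = 0

v_13(n) is the largest exponent k such that 13^k divides n. Factor out: 35 = 13^0 · 35. (Sign doesn't affect v_p.) So v_13(35) = 0.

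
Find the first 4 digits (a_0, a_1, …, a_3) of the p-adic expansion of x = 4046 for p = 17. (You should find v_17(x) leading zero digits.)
(a_0, …, a_3) = (0, 0, 14, 0)

v_17(4046) = 2, so a_0 = ... = a_1 = 0. Factor out: x = 17^2 · u with u = 14 a unit in ℤ_17. Expand u iteratively via a_{v+i} = u_i mod 17, u_{i+1} = (u_i − a_{v+i})/17:
  u_0 = 14;  a_2 = 14;  u_1 = (u_0 − 14)/17 = 0
  u_1 = 0;  a_3 = 0;  u_2 = (u_1 − 0)/17 = 0
Digits: (0, 0, 14, 0).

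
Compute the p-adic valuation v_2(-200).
v_2(-200) = 3

v_2(n) is the largest exponent k such that 2^k divides n. Factor out: -200 = -2^3 · 25. (Sign doesn't affect v_p.) So v_2(-200) = 3.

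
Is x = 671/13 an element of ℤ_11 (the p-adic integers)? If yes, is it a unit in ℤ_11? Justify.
x ∈ ℤ_11 but not a unit; v_11(x) = 1 > 0

ℤ_11 = {x ∈ ℚ_11 : v_11(x) ≥ 0} and ℤ_11^× = {x ∈ ℤ_11 : v_11(x) = 0}. Here v_11(671/13) = v_11(num) − v_11(den) = 1; compare against these criteria.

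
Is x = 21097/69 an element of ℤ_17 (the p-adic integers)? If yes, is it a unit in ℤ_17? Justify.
x ∈ ℤ_17 but not a unit; v_17(x) = 2 > 0

ℤ_17 = {x ∈ ℚ_17 : v_17(x) ≥ 0} and ℤ_17^× = {x ∈ ℤ_17 : v_17(x) = 0}. Here v_17(21097/69) = v_17(num) − v_17(den) = 2; compare against these criteria.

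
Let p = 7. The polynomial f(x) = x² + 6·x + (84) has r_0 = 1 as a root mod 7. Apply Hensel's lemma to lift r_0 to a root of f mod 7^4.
r_3 = 1527 (mod 2401)

Hensel: r_{i+1} = r_i − f(r_i)·(f′(r_i))^{-1} mod 7^{i+2}, f′(x) = 2x + 6. Iterate:
  r_0 = 1 (mod 7)
  r_1 = 8 (mod 49)
  r_2 = 155 (mod 343)
  r_3 = 1527 (mod 2401)
Final: r = 1527 satisfies f(r) ≡ 0 mod 7^4.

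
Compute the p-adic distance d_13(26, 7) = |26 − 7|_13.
d_13(26, 7) = 1

Step 1 — x − y = 26 − 7 = 19. Step 2 — v_13(19) = 0 (factor: 19 = (13^0 · 19); the sign does not affect v_p). Step 3 — |x − y|_13 = 13^{0} = 1.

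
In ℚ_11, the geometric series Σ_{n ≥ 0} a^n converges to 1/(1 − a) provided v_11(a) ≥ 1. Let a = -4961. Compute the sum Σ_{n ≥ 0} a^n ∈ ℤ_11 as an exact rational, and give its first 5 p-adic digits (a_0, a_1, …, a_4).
Σ a^n = 1/(1 − a) = 1/4962;  first 5 digits = (1, 0, 3, 7, 8)

v_11(a) = 2 ≥ 1, so the series converges in ℤ_11 to 1/(1 − a) = 1/(1 − (-4961)) = 1/4962. Expand this rational in ℤ_11: compute digits iteratively via d_i = x_i mod 11, x_{i+1} = (x_i − d_i)/11. The first 5 digits are (1, 0, 3, 7, 8).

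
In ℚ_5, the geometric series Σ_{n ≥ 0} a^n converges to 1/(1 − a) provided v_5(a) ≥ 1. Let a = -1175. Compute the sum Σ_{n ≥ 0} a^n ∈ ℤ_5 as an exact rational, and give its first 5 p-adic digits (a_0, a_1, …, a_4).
Σ a^n = 1/(1 − a) = 1/1176;  first 5 digits = (1, 0, 3, 0, 2)

v_5(a) = 2 ≥ 1, so the series converges in ℤ_5 to 1/(1 − a) = 1/(1 − (-1175)) = 1/1176. Expand this rational in ℤ_5: compute digits iteratively via d_i = x_i mod 5, x_{i+1} = (x_i − d_i)/5. The first 5 digits are (1, 0, 3, 0, 2).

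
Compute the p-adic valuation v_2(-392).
v_2(-392) = 3

v_2(n) is the largest exponent k such that 2^k divides n. Factor out: -392 = -2^3 · 49. (Sign doesn't affect v_p.) So v_2(-392) = 3.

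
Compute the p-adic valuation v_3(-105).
v_3(-105) = 1

v_3(n) is the largest exponent k such that 3^k divides n. Factor out: -105 = -3^1 · 35. (Sign doesn't affect v_p.) So v_3(-105) = 1.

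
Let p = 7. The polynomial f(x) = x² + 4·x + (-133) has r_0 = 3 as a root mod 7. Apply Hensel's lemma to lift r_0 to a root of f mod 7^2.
r_1 = 24 (mod 49)

Hensel: r_{i+1} = r_i − f(r_i)·(f′(r_i))^{-1} mod 7^{i+2}, f′(x) = 2x + 4. Iterate:
  r_0 = 3 (mod 7)
  r_1 = 24 (mod 49)
Final: r = 24 satisfies f(r) ≡ 0 mod 7^2.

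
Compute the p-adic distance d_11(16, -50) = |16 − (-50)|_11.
d_11(16, -50) = 1/11

Step 1 — x − y = 16 − (-50) = 66. Step 2 — v_11(66) = 1 (factor: 66 = (11^1 · 6); the sign does not affect v_p). Step 3 — |x − y|_11 = 11^{-1} = 1/11.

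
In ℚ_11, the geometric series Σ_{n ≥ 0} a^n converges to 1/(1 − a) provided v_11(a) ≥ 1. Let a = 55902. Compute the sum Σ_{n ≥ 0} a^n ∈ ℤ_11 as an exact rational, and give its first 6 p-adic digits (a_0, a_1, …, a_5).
Σ a^n = 1/(1 − a) = -1/55901;  first 6 digits = (1, 0, 0, 9, 3, 0)

v_11(a) = 3 ≥ 1, so the series converges in ℤ_11 to 1/(1 − a) = 1/(1 − 55902) = -1/55901. Expand this rational in ℤ_11: compute digits iteratively via d_i = x_i mod 11, x_{i+1} = (x_i − d_i)/11. The first 6 digits are (1, 0, 0, 9, 3, 0).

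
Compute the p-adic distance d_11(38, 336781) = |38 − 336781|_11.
d_11(38, 336781) = 1/14641

Step 1 — x − y = 38 − 336781 = -336743. Step 2 — v_11(-336743) = 4 (factor: -336743 = −(11^4 · 23); the sign does not affect v_p). Step 3 — |x − y|_11 = 11^{-4} = 1/14641.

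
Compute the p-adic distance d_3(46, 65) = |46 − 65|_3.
d_3(46, 65) = 1

Step 1 — x − y = 46 − 65 = -19. Step 2 — v_3(-19) = 0 (factor: -19 = −(3^0 · 19); the sign does not affect v_p). Step 3 — |x − y|_3 = 3^{0} = 1.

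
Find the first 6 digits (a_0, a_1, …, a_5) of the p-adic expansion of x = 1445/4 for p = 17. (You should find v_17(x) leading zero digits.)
(a_0, …, a_5) = (0, 0, 14, 12, 12, 12)

v_17(1445/4) = 2, so a_0 = ... = a_1 = 0. Factor out: x = 17^2 · u with u = 5/4 a unit in ℤ_17. Expand u iteratively via a_{v+i} = u_i mod 17, u_{i+1} = (u_i − a_{v+i})/17:
  u_0 = 5/4;  a_2 = 14;  u_1 = (u_0 − 14)/17 = -3/4
  u_1 = -3/4;  a_3 = 12;  u_2 = (u_1 − 12)/17 = -3/4
  u_2 = -3/4;  a_4 = 12;  u_3 = (u_2 − 12)/17 = -3/4
  u_3 = -3/4;  a_5 = 12;  u_4 = (u_3 − 12)/17 = -3/4
Digits: (0, 0, 14, 12, 12, 12).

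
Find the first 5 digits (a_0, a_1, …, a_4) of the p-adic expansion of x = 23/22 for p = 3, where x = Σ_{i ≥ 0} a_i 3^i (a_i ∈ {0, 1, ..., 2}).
(a_0, …, a_4) = (2, 2, 1, 2, 2)

v_3(23/22) = 0 (numerator and denominator both coprime to 3), so x ∈ ℤ_3^×. Compute digits iteratively via a_i = x_i mod 3, x_{i+1} = (x_i − a_i)/3, with x_0 = x:
  x_0 = 23/22;  a_0 = 2;  x_1 = (x_0 − 2)/3 = -7/22
  x_1 = -7/22;  a_1 = 2;  x_2 = (x_1 − 2)/3 = -17/22
  x_2 = -17/22;  a_2 = 1;  x_3 = (x_2 − 1)/3 = -13/22
  x_3 = -13/22;  a_3 = 2;  x_4 = (x_3 − 2)/3 = -19/22
  x_4 = -19/22;  a_4 = 2;  x_5 = (x_4 − 2)/3 = -21/22
Digits: (2, 2, 1, 2, 2).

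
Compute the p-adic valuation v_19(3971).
v_19(3971) = 2

v_19(n) is the largest exponent k such that 19^k divides n. Factor out: 3971 = 19^2 · 11. (Sign doesn't affect v_p.) So v_19(3971) = 2.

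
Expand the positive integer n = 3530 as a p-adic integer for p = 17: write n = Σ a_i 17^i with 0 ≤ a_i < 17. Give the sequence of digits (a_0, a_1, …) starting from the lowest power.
(a_0, a_1, …) = (11, 3, 12)

Repeated division by 17 gives the digits low-to-high: 3530 = 11 + 3·17^1 + 12·17^2. Digit sequence: (11, 3, 12).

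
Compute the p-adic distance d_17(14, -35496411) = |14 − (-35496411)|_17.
d_17(14, -35496411) = 1/1419857

Step 1 — x − y = 14 − (-35496411) = 35496425. Step 2 — v_17(35496425) = 5 (factor: 35496425 = (17^5 · 25); the sign does not affect v_p). Step 3 — |x − y|_17 = 17^{-5} = 1/1419857.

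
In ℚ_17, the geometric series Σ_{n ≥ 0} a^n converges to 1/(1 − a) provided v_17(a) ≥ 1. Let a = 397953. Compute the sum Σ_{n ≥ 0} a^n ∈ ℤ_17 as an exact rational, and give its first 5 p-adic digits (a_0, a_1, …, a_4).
Σ a^n = 1/(1 − a) = -1/397952;  first 5 digits = (1, 0, 0, 13, 4)

v_17(a) = 3 ≥ 1, so the series converges in ℤ_17 to 1/(1 − a) = 1/(1 − 397953) = -1/397952. Expand this rational in ℤ_17: compute digits iteratively via d_i = x_i mod 17, x_{i+1} = (x_i − d_i)/17. The first 5 digits are (1, 0, 0, 13, 4).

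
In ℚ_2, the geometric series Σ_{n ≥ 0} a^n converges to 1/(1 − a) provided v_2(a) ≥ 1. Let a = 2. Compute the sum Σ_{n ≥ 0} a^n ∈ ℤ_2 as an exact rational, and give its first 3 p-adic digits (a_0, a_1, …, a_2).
Σ a^n = 1/(1 − a) = -1;  first 3 digits = (1, 1, 1)

v_2(a) = 1 ≥ 1, so the series converges in ℤ_2 to 1/(1 − a) = 1/(1 − 2) = -1. Expand this rational in ℤ_2: compute digits iteratively via d_i = x_i mod 2, x_{i+1} = (x_i − d_i)/2. The first 3 digits are (1, 1, 1).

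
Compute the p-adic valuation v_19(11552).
v_19(11552) = 2

v_19(n) is the largest exponent k such that 19^k divides n. Factor out: 11552 = 19^2 · 32. (Sign doesn't affect v_p.) So v_19(11552) = 2.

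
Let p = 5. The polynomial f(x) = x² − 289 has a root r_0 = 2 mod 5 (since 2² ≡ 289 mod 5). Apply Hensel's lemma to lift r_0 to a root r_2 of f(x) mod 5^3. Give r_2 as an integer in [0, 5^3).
r_2 = 17 (mod 125)

Hensel's recurrence: r_{i+1} = r_i − f(r_i)·(f′(r_i))^{-1} mod 5^{i+2}, with f′(x) = 2x. Iterate:
  r_0 = 2 (mod 5)
  r_1 = 17 (mod 25)
  r_2 = 17 (mod 125)
Final: r_2 = 17, and one checks f(r_2) ≡ 0 mod 5^3.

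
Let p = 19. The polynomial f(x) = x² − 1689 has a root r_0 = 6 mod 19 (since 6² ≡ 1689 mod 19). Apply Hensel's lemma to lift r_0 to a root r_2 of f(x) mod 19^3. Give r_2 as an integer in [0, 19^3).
r_2 = 956 (mod 6859)

Hensel's recurrence: r_{i+1} = r_i − f(r_i)·(f′(r_i))^{-1} mod 19^{i+2}, with f′(x) = 2x. Iterate:
  r_0 = 6 (mod 19)
  r_1 = 234 (mod 361)
  r_2 = 956 (mod 6859)
Final: r_2 = 956, and one checks f(r_2) ≡ 0 mod 19^3.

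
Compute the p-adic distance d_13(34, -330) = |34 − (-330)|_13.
d_13(34, -330) = 1/13

Step 1 — x − y = 34 − (-330) = 364. Step 2 — v_13(364) = 1 (factor: 364 = (13^1 · 28); the sign does not affect v_p). Step 3 — |x − y|_13 = 13^{-1} = 1/13.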